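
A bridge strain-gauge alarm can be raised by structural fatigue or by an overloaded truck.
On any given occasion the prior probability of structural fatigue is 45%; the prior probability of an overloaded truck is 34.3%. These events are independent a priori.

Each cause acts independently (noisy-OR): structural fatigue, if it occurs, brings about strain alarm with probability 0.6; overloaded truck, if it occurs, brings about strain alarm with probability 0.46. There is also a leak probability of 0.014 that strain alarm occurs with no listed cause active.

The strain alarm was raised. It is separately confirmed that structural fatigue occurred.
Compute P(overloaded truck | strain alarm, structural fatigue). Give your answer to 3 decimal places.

Under noisy-OR, P(strain alarm | causes) = 1 − (1−0.014)·∏(1−qᵢ) over the active causes.
For the numerator, keep only overloaded truck=true terms: 0.787024*0.343 = 0.269949
The normalizing constant is 0.6056*0.657 + 0.787024*0.343 = 0.667828
Posterior = 0.269949 / 0.667828 ≈ 0.404

P(overloaded truck | strain alarm, structural fatigue) ≈ 0.404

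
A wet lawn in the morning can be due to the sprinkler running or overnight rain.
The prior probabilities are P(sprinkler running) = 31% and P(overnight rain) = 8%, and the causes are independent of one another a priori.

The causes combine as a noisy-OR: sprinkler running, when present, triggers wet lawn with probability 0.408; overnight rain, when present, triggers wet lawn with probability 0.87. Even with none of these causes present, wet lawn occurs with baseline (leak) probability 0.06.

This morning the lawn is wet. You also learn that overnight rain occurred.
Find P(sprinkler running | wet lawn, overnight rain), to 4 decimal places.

Under noisy-OR, P(wet lawn | causes) = 1 − (1−0.06)·∏(1−qᵢ) over the active causes.
Sum P(wet lawn|·) weighted by the priors over both values of sprinkler running:
  P(wet lawn | overnight rain) = 0.8778·0.69 + 0.927658·0.31
        = 0.605682 + 0.287574 = 0.893256
Keeping only the sprinkler running-present terms gives 0.287574, so
  P(sprinkler running | wet lawn, overnight rain) = 0.287574 / 0.893256 ≈ 0.3219

P(sprinkler running | wet lawn, overnight rain) ≈ 0.3219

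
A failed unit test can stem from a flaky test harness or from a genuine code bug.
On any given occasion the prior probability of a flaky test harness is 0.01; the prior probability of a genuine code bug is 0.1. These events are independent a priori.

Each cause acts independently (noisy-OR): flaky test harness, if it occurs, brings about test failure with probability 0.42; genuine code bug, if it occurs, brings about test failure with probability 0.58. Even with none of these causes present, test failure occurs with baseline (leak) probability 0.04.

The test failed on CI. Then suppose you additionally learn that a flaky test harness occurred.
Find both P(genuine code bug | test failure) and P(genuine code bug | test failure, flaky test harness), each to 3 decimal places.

P(genuine code bug | test failure) ≈ 0.602; P(genuine code bug | test failure, flaky test harness) ≈ 0.161

Under noisy-OR, P(test failure | causes) = 1 − (1−0.04)·∏(1−qᵢ) over the active causes.
P(test failure) = 0.04×0.99×0.9 + 0.5968×0.99×0.1 + 0.4432×0.01×0.9 + 0.766144×0.01×0.1 = 0.035640 + 0.059083 + 0.003989 + 0.000766 = 0.099478
Of this, 0.059849 comes from 0.059083 + 0.000766 (the genuine code bug=true cases).
P(genuine code bug | test failure) = 0.059849 / 0.099478 ≈ 0.602

With the extra evidence:
P(test failure | flaky test harness) = 0.4432*0.9 + 0.766144*0.1 = 0.398880 + 0.076614 = 0.475494
The genuine code bug-present share is 0.766144*0.1 = 0.076614.
Hence the posterior is 0.076614/0.475494 ≈ 0.161.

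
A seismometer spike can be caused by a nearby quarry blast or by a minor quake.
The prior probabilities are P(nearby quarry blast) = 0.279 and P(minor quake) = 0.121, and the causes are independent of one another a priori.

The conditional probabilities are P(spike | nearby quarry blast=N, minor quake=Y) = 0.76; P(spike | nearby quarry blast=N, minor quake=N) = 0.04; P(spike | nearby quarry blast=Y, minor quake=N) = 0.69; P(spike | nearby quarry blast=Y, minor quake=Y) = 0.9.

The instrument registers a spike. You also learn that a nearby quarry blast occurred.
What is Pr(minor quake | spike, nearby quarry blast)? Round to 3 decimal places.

By total probability over both values of minor quake:
  P(spike | nearby quarry blast) = 0.69*0.879 + 0.9*0.121
        = 0.606510 + 0.108900 = 0.715410
Configurations with minor quake contribute 0.108900, so
  P(minor quake | spike, nearby quarry blast) = 0.108900 / 0.715410 ≈ 0.152

Pr(minor quake | spike, nearby quarry blast) ≈ 0.152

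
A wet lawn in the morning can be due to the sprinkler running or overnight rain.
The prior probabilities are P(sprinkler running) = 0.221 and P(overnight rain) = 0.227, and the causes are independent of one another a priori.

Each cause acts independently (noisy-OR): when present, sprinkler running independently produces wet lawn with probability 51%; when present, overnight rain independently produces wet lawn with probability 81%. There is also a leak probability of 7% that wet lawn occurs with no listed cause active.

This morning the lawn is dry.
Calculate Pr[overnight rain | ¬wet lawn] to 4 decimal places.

Under noisy-OR, P(wet lawn | causes) = 1 − (1−0.07)·∏(1−qᵢ) over the active causes.
P(¬wet lawn) = 0.93×0.779×0.773 + 0.1767×0.779×0.227 + 0.4557×0.221×0.773 + 0.086583×0.221×0.227 = 0.560015 + 0.031246 + 0.077849 + 0.004344 = 0.673454
Restricting to configurations with overnight rain present: 0.031246 + 0.004344 = 0.035590.
So P(overnight rain | ¬wet lawn) = 0.035590/0.673454 ≈ 0.0528.

Pr[overnight rain | ¬wet lawn] ≈ 0.0528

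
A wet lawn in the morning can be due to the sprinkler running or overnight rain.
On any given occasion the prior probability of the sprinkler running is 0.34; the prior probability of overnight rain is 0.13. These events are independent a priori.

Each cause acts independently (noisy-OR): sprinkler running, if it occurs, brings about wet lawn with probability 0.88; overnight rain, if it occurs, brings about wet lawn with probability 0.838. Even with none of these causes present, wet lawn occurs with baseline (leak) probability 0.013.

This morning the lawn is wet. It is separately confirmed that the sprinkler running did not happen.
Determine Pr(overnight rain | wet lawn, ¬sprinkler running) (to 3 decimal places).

Under noisy-OR, P(wet lawn | causes) = 1 − (1−0.013)·∏(1−qᵢ) over the active causes.
For the numerator, keep only overnight rain=true terms: 0.840106·0.13 = 0.109214
The normalizing constant is 0.013·0.87 + 0.840106·0.13 = 0.120524
Posterior = 0.109214 / 0.120524 ≈ 0.906

Pr(overnight rain | wet lawn, ¬sprinkler running) ≈ 0.906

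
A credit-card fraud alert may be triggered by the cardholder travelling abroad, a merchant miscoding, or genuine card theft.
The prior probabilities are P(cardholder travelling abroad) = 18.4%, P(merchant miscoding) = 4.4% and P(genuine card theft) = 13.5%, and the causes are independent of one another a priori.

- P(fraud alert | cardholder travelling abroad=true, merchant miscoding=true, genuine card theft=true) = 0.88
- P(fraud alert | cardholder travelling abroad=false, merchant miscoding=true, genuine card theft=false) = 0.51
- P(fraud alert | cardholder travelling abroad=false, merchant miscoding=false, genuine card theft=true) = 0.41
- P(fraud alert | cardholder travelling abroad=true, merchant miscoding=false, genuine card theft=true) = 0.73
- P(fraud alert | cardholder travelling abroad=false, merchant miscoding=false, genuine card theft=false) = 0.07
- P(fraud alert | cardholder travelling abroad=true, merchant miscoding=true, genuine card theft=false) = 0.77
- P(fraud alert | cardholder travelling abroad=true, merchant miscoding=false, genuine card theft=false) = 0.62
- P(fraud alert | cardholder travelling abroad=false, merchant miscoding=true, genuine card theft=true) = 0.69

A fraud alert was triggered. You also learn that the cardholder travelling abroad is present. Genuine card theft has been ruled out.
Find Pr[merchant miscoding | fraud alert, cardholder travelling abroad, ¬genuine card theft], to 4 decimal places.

Pr[merchant miscoding | fraud alert, cardholder travelling abroad, ¬genuine card theft] ≈ 0.0541

P(fraud alert | cardholder travelling abroad, ¬genuine card theft) = 0.62·0.956 + 0.77·0.044 = 0.592720 + 0.033880 = 0.626600
Restricting to configurations with merchant miscoding present: 0.77·0.044 = 0.033880.
So P(merchant miscoding | fraud alert, cardholder travelling abroad, ¬genuine card theft) = 0.033880/0.626600 ≈ 0.0541.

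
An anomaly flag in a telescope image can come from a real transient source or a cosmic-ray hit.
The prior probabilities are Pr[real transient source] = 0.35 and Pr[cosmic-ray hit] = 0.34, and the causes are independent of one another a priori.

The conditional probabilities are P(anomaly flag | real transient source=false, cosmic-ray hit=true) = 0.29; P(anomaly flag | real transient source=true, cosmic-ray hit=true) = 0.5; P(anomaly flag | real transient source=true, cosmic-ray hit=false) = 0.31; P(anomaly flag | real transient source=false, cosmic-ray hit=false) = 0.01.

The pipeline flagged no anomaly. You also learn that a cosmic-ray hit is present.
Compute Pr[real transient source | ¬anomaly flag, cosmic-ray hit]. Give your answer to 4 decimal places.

Numerator (weight on configurations with real transient source): 0.5·0.35 = 0.175000
The normalizing constant is 0.71·0.65 + 0.5·0.35 = 0.636500
Posterior = 0.175000 / 0.636500 ≈ 0.2749

Pr[real transient source | ¬anomaly flag, cosmic-ray hit] ≈ 0.2749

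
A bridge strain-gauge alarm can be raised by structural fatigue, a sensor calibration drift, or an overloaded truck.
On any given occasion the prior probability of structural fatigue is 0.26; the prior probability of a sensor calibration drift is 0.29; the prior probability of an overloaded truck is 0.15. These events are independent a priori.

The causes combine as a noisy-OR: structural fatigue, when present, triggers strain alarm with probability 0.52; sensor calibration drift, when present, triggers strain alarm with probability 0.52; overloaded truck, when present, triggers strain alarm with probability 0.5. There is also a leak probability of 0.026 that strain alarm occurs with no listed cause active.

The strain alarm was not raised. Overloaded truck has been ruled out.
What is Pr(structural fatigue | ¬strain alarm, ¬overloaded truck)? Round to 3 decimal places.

Under noisy-OR, P(strain alarm | causes) = 1 − (1−0.026)·∏(1−qᵢ) over the active causes.
P(¬strain alarm | ¬overloaded truck) = 0.974·0.74·0.71 + 0.46752·0.74·0.29 + 0.46752·0.26·0.71 + 0.22441·0.26·0.29 = 0.511740 + 0.100330 + 0.086304 + 0.016921 = 0.715295
The structural fatigue-present share is 0.086304 + 0.016921 = 0.103225.
So P(structural fatigue | ¬strain alarm, ¬overloaded truck) = 0.103225/0.715295 ≈ 0.144.

Pr(structural fatigue | ¬strain alarm, ¬overloaded truck) ≈ 0.144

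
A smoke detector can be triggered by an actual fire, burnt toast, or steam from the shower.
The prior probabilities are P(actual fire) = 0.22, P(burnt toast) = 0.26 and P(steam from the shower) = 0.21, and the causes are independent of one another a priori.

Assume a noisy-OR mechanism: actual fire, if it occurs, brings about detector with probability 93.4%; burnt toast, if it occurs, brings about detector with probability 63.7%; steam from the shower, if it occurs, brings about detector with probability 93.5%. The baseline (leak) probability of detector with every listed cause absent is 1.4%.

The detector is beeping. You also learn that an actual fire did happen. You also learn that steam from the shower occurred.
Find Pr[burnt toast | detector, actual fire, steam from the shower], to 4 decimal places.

Pr[burnt toast | detector, actual fire, steam from the shower] ≈ 0.2605

Under noisy-OR, P(detector | causes) = 1 − (1−0.014)·∏(1−qᵢ) over the active causes.
For the numerator, keep only burnt toast=true terms: 0.998465*0.26 = 0.259601
Normalizer over all consistent configurations: 0.99577*0.74 + 0.998465*0.26 = 0.996471
Posterior = 0.259601 / 0.996471 ≈ 0.2605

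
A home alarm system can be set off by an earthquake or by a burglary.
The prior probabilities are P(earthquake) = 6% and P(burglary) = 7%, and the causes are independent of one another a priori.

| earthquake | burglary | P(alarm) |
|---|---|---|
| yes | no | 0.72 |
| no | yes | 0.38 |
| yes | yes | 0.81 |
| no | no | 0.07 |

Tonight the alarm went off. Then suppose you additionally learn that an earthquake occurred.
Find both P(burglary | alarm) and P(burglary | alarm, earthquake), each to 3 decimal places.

Sum P(alarm|·) weighted by the priors over the 4 (earthquake, burglary) configurations:
  P(alarm) = 0.07·0.94·0.93 + 0.38·0.94·0.07 + 0.72·0.06·0.93 + 0.81·0.06·0.07
        = 0.061194 + 0.025004 + 0.040176 + 0.003402 = 0.129776
The terms with burglary present sum to 0.028406, so
  P(burglary | alarm) = 0.028406 / 0.129776 ≈ 0.219

Now condition on the additional information:
Sum P(alarm|·) weighted by the priors over both values of burglary:
  P(alarm | earthquake) = 0.72*0.93 + 0.81*0.07
        = 0.669600 + 0.056700 = 0.726300
Configurations with burglary contribute 0.056700, so
  P(burglary | alarm, earthquake) = 0.056700 / 0.726300 ≈ 0.078
Conditioning on earthquake lowers the posterior on burglary: the classic explaining-away effect in a common-effect structure.

P(burglary | alarm) ≈ 0.219; P(burglary | alarm, earthquake) ≈ 0.078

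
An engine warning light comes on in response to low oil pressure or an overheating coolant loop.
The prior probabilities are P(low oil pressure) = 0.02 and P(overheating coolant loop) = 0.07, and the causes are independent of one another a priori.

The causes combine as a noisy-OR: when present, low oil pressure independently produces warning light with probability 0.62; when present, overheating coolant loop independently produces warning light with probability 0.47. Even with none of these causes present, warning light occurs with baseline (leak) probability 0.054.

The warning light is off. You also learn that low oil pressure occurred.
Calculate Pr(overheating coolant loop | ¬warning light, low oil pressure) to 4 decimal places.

Under noisy-OR, P(warning light | causes) = 1 − (1−0.054)·∏(1−qᵢ) over the active causes.
Weight on overheating coolant loop=true, given the evidence: 0.190524×0.07 = 0.013337
Denominator P(¬warning light | low oil pressure): 0.35948×0.93 + 0.190524×0.07 = 0.347653
P(overheating coolant loop | ¬warning light, low oil pressure) = 0.013337/0.347653 ≈ 0.0384

Pr(overheating coolant loop | ¬warning light, low oil pressure) ≈ 0.0384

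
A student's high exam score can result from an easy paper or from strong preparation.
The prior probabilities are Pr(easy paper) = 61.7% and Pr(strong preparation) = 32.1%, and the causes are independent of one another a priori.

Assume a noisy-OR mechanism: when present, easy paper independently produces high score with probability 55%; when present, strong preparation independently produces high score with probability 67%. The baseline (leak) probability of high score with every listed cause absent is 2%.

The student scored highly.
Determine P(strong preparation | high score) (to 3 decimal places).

Under noisy-OR, P(high score | causes) = 1 − (1−0.02)·∏(1−qᵢ) over the active causes.
Numerator (weight on configurations with strong preparation): 0.083183 + 0.169234 = 0.252417
Denominator P(high score): 0.02×0.383×0.679 + 0.6766×0.383×0.321 + 0.559×0.617×0.679 + 0.85447×0.617×0.321 = 0.491807
P(strong preparation | high score) = 0.252417/0.491807 ≈ 0.513

P(strong preparation | high score) ≈ 0.513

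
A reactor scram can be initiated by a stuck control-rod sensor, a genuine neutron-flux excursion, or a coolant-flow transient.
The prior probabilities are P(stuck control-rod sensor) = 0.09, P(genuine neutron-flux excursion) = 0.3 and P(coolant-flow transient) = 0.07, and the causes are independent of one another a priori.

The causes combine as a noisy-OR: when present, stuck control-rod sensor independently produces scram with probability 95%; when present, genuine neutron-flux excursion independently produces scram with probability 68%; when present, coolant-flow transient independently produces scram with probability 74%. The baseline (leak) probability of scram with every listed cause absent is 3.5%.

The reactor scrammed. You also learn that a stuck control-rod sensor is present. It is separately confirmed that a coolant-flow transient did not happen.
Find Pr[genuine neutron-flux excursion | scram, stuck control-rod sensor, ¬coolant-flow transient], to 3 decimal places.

Under noisy-OR, P(scram | causes) = 1 − (1−0.035)·∏(1−qᵢ) over the active causes.
P(scram | stuck control-rod sensor, ¬coolant-flow transient) = 0.95175·0.7 + 0.98456·0.3 = 0.666225 + 0.295368 = 0.961593
Of this, 0.295368 comes from 0.98456·0.3 (the genuine neutron-flux excursion=true cases).
P(genuine neutron-flux excursion | scram, stuck control-rod sensor, ¬coolant-flow transient) = 0.295368 / 0.961593 ≈ 0.307

Pr[genuine neutron-flux excursion | scram, stuck control-rod sensor, ¬coolant-flow transient] ≈ 0.307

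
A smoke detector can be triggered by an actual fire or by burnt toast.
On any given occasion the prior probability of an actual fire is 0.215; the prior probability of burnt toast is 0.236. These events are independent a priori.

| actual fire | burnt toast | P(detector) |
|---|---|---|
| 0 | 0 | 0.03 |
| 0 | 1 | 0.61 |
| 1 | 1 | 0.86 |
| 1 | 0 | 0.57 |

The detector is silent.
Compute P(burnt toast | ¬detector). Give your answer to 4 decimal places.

By total probability over the 4 (actual fire, burnt toast) configurations:
  P(¬detector) = 0.97×0.785×0.764 + 0.39×0.785×0.236 + 0.43×0.215×0.764 + 0.14×0.215×0.236
        = 0.581748 + 0.072251 + 0.070632 + 0.007104 = 0.731735
Configurations with burnt toast contribute 0.079355, so
  P(burnt toast | ¬detector) = 0.079355 / 0.731735 ≈ 0.1084

P(burnt toast | ¬detector) ≈ 0.1084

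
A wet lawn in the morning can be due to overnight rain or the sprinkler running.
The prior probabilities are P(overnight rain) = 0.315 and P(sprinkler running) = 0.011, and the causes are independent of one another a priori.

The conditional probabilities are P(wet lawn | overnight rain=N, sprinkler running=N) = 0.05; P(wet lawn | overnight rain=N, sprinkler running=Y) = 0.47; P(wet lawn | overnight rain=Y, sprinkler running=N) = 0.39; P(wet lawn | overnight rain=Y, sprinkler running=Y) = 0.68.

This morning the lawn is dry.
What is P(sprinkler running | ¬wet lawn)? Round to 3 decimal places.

Numerator (weight on configurations with sprinkler running): 0.003994 + 0.001109 = 0.005103
Normalizer over all consistent configurations: 0.95×0.685×0.989 + 0.53×0.685×0.011 + 0.61×0.315×0.989 + 0.32×0.315×0.011 = 0.838731
P(sprinkler running | ¬wet lawn) = 0.005103/0.838731 ≈ 0.006

P(sprinkler running | ¬wet lawn) ≈ 0.006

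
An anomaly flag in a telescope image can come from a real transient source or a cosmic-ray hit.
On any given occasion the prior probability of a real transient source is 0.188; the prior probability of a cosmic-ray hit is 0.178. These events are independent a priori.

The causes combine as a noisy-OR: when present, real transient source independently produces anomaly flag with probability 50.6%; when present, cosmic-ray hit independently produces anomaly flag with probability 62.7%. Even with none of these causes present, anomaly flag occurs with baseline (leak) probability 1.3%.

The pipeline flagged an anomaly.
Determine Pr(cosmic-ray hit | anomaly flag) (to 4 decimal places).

Under noisy-OR, P(anomaly flag | causes) = 1 − (1−0.013)·∏(1−qᵢ) over the active causes.
Sum P(anomaly flag|·) weighted by the priors over the 4 (real transient source, cosmic-ray hit) configurations:
  P(anomaly flag) = 0.013×0.812×0.822 + 0.631849×0.812×0.178 + 0.512422×0.188×0.822 + 0.818133×0.188×0.178
        = 0.008677 + 0.091325 + 0.079188 + 0.027378 = 0.206568
Configurations with cosmic-ray hit contribute 0.118703, so
  P(cosmic-ray hit | anomaly flag) = 0.118703 / 0.206568 ≈ 0.5746

Pr(cosmic-ray hit | anomaly flag) ≈ 0.5746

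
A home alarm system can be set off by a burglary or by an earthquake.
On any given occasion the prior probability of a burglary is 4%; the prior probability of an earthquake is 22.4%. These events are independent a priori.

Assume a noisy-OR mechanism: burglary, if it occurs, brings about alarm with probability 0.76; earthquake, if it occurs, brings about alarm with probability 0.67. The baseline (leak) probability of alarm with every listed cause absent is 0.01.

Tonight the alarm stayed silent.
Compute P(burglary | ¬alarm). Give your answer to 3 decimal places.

Under noisy-OR, P(alarm | causes) = 1 − (1−0.01)·∏(1−qᵢ) over the active causes.
For the numerator, keep only burglary=true terms: 0.007375 + 0.000703 = 0.008078
Denominator P(¬alarm): 0.99*0.96*0.776 + 0.3267*0.96*0.224 + 0.2376*0.04*0.776 + 0.078408*0.04*0.224 = 0.815842
Posterior = 0.008078 / 0.815842 ≈ 0.010

P(burglary | ¬alarm) ≈ 0.010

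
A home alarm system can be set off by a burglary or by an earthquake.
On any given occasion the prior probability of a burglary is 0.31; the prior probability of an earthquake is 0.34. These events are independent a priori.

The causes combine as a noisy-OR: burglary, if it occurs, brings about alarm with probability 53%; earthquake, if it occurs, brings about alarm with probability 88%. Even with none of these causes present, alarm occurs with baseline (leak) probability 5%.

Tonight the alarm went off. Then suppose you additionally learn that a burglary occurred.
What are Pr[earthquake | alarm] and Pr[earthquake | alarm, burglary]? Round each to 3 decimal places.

Pr[earthquake | alarm] ≈ 0.693; Pr[earthquake | alarm, burglary] ≈ 0.468

Under noisy-OR, P(alarm | causes) = 1 − (1−0.05)·∏(1−qᵢ) over the active causes.
P(alarm) = 0.05*0.69*0.66 + 0.886*0.69*0.34 + 0.5535*0.31*0.66 + 0.94642*0.31*0.34 = 0.022770 + 0.207856 + 0.113246 + 0.099753 = 0.443625
Restricting to configurations with earthquake present: 0.207856 + 0.099753 = 0.307609.
P(earthquake | alarm) = 0.307609 / 0.443625 ≈ 0.693

Now also conditioning on burglary=true:
Sum P(alarm|·) weighted by the priors over both values of earthquake:
  P(alarm | burglary) = 0.5535*0.66 + 0.94642*0.34
        = 0.365310 + 0.321783 = 0.687093
Configurations with earthquake contribute 0.321783, so
  P(earthquake | alarm, burglary) = 0.321783 / 0.687093 ≈ 0.468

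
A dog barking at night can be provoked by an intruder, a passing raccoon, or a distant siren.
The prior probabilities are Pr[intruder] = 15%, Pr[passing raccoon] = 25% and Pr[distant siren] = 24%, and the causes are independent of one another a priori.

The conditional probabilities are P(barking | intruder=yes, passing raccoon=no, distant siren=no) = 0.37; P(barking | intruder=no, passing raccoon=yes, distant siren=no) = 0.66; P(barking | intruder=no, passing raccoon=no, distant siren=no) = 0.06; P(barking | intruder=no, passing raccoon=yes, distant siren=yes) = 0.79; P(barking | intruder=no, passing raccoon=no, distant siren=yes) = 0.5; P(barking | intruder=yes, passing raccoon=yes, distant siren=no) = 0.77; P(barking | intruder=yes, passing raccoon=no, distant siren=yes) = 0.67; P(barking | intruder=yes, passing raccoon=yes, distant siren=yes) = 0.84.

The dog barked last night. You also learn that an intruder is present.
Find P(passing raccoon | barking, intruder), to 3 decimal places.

P(passing raccoon | barking, intruder) ≈ 0.372

P(barking | intruder) = 0.37·0.75·0.76 + 0.67·0.75·0.24 + 0.77·0.25·0.76 + 0.84·0.25·0.24 = 0.210900 + 0.120600 + 0.146300 + 0.050400 = 0.528200
Restricting to configurations with passing raccoon present: 0.146300 + 0.050400 = 0.196700.
Hence the posterior is 0.196700/0.528200 ≈ 0.372.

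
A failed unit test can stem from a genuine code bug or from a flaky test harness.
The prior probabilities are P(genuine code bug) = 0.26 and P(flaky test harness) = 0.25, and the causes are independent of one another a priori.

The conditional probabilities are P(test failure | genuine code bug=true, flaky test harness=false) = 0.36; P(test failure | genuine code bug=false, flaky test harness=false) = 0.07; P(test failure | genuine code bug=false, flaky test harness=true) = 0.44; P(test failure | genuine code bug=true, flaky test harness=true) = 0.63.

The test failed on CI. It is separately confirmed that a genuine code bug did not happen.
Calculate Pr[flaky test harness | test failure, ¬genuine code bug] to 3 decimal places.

Pr[flaky test harness | test failure, ¬genuine code bug] ≈ 0.677

Sum P(test failure|·) weighted by the priors over both values of flaky test harness:
  P(test failure | ¬genuine code bug) = 0.07·0.75 + 0.44·0.25
        = 0.052500 + 0.110000 = 0.162500
The terms with flaky test harness present sum to 0.110000, so
  P(flaky test harness | test failure, ¬genuine code bug) = 0.110000 / 0.162500 ≈ 0.677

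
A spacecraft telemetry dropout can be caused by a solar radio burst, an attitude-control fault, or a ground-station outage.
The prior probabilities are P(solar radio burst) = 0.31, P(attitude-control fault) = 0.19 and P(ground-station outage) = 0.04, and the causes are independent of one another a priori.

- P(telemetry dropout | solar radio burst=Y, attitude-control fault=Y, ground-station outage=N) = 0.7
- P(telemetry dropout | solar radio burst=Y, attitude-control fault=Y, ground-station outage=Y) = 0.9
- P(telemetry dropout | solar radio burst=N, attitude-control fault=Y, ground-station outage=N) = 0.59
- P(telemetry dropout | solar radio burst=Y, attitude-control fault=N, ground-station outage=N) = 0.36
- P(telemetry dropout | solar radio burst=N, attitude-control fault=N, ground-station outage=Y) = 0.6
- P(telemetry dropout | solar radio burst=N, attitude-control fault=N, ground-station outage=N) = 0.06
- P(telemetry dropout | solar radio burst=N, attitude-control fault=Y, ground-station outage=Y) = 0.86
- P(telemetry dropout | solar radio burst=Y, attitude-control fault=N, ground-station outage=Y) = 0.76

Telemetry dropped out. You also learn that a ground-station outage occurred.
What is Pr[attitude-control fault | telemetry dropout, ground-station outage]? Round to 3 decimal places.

Pr[attitude-control fault | telemetry dropout, ground-station outage] ≈ 0.240

P(telemetry dropout | ground-station outage) = 0.6×0.69×0.81 + 0.86×0.69×0.19 + 0.76×0.31×0.81 + 0.9×0.31×0.19 = 0.335340 + 0.112746 + 0.190836 + 0.053010 = 0.691932
Of this, 0.165756 comes from 0.112746 + 0.053010 (the attitude-control fault=true cases).
Hence the posterior is 0.165756/0.691932 ≈ 0.240.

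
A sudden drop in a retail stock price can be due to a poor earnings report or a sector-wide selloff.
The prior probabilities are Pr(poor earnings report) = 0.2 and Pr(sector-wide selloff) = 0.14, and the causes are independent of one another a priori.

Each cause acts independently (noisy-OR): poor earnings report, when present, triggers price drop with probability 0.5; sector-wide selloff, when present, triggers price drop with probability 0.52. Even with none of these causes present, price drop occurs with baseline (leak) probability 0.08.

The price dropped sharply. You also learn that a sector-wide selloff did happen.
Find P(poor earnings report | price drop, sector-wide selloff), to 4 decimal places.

P(poor earnings report | price drop, sector-wide selloff) ≈ 0.2586

Under noisy-OR, P(price drop | causes) = 1 − (1−0.08)·∏(1−qᵢ) over the active causes.
For the numerator, keep only poor earnings report=true terms: 0.7792*0.2 = 0.155840
Normalizer over all consistent configurations: 0.5584*0.8 + 0.7792*0.2 = 0.602560
Posterior = 0.155840 / 0.602560 ≈ 0.2586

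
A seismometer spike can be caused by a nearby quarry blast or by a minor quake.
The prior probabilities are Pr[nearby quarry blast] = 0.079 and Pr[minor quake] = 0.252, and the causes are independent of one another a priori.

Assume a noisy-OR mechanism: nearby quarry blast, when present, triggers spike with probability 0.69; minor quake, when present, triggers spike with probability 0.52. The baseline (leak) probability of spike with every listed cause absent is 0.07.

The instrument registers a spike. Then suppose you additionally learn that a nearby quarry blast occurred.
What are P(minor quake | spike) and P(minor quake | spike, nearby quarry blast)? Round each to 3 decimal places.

P(minor quake | spike) ≈ 0.617; P(minor quake | spike, nearby quarry blast) ≈ 0.290

Under noisy-OR, P(spike | causes) = 1 − (1−0.07)·∏(1−qᵢ) over the active causes.
For the numerator, keep only minor quake=true terms: 0.128486 + 0.017153 = 0.145639
Normalizer over all consistent configurations: 0.07×0.921×0.748 + 0.5536×0.921×0.252 + 0.7117×0.079×0.748 + 0.861616×0.079×0.252 = 0.235919
P(minor quake | spike) = 0.145639/0.235919 ≈ 0.617

Now also conditioning on nearby quarry blast=true:
P(spike | nearby quarry blast) = 0.7117·0.748 + 0.861616·0.252 = 0.532352 + 0.217127 = 0.749479
Restricting to configurations with minor quake present: 0.861616·0.252 = 0.217127.
So P(minor quake | spike, nearby quarry blast) = 0.217127/0.749479 ≈ 0.290.
This is intercausal reasoning (explaining away): once nearby quarry blast accounts for the spike, minor quake becomes less likely.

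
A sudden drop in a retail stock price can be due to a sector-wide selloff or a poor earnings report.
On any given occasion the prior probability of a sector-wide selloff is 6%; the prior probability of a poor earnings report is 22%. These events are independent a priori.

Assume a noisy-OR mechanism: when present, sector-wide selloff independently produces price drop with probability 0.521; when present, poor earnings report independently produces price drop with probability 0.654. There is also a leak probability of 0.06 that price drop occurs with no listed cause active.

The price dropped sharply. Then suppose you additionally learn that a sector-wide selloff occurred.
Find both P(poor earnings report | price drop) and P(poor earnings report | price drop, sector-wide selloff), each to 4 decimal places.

Under noisy-OR, P(price drop | causes) = 1 − (1−0.06)·∏(1−qᵢ) over the active causes.
For the numerator, keep only poor earnings report=true terms: 0.139540 + 0.011144 = 0.150684
Normalizer over all consistent configurations: 0.06*0.94*0.78 + 0.67476*0.94*0.22 + 0.54974*0.06*0.78 + 0.84421*0.06*0.22 = 0.220404
Posterior = 0.150684 / 0.220404 ≈ 0.6837

Now condition on the additional information:
By total probability over both values of poor earnings report:
  P(price drop | sector-wide selloff) = 0.54974×0.78 + 0.84421×0.22
        = 0.428797 + 0.185726 = 0.614523
Keeping only the poor earnings report-present terms gives 0.185726, so
  P(poor earnings report | price drop, sector-wide selloff) = 0.185726 / 0.614523 ≈ 0.3022

P(poor earnings report | price drop) ≈ 0.6837; P(poor earnings report | price drop, sector-wide selloff) ≈ 0.3022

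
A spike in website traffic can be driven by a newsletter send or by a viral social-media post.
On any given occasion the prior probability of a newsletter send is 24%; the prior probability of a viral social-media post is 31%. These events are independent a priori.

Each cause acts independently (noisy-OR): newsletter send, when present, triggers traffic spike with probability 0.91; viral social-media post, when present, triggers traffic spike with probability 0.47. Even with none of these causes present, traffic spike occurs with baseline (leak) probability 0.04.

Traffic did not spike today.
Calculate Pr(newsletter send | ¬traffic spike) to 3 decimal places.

Pr(newsletter send | ¬traffic spike) ≈ 0.028

Under noisy-OR, P(traffic spike | causes) = 1 − (1−0.04)·∏(1−qᵢ) over the active causes.
By total probability over the 4 (newsletter send, viral social-media post) configurations:
  P(¬traffic spike) = 0.96×0.76×0.69 + 0.5088×0.76×0.31 + 0.0864×0.24×0.69 + 0.045792×0.24×0.31
        = 0.503424 + 0.119873 + 0.014308 + 0.003407 = 0.641012
Keeping only the newsletter send-present terms gives 0.017715, so
  P(newsletter send | ¬traffic spike) = 0.017715 / 0.641012 ≈ 0.028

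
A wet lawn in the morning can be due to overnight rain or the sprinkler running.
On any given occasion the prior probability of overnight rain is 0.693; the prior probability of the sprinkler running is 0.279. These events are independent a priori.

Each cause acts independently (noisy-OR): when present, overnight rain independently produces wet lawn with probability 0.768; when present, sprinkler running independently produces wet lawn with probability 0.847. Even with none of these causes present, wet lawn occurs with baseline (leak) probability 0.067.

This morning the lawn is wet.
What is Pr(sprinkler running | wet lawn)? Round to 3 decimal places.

Under noisy-OR, P(wet lawn | causes) = 1 − (1−0.067)·∏(1−qᵢ) over the active causes.
Enumerate the 4 (overnight rain, sprinkler running) configurations and weight by the priors:
  P(wet lawn) = 0.067·0.307·0.721 + 0.857251·0.307·0.279 + 0.783544·0.693·0.721 + 0.966882·0.693·0.279
        = 0.014830 + 0.073426 + 0.391500 + 0.186944 = 0.666700
Keeping only the sprinkler running-present terms gives 0.260370, so
  P(sprinkler running | wet lawn) = 0.260370 / 0.666700 ≈ 0.391

Pr(sprinkler running | wet lawn) ≈ 0.391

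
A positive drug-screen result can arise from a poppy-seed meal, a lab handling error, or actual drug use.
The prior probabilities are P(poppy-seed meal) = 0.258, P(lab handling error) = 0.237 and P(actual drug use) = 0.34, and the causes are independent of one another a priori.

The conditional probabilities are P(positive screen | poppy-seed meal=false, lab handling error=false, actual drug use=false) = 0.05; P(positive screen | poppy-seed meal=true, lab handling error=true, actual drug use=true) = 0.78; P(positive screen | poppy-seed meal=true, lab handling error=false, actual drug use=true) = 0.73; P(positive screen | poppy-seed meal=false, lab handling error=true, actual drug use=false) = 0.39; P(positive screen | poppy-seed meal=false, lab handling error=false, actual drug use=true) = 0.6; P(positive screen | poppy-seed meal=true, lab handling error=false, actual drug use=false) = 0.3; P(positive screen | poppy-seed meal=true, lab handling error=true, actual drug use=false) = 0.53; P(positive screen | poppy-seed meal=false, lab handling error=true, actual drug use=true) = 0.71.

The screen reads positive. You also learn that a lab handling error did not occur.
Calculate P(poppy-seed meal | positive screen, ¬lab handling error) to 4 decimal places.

P(poppy-seed meal | positive screen, ¬lab handling error) ≈ 0.3956

By total probability over the 4 (poppy-seed meal, actual drug use) configurations:
  P(positive screen | ¬lab handling error) = 0.05×0.742×0.66 + 0.6×0.742×0.34 + 0.3×0.258×0.66 + 0.73×0.258×0.34
        = 0.024486 + 0.151368 + 0.051084 + 0.064036 = 0.290974
The terms with poppy-seed meal present sum to 0.115120, so
  P(poppy-seed meal | positive screen, ¬lab handling error) = 0.115120 / 0.290974 ≈ 0.3956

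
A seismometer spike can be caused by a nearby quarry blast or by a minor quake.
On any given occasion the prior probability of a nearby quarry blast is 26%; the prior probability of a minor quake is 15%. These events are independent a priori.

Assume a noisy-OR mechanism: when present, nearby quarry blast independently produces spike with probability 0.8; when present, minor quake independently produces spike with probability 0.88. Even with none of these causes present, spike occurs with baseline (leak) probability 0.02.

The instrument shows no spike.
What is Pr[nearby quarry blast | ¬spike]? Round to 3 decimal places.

Pr[nearby quarry blast | ¬spike] ≈ 0.066

Under noisy-OR, P(spike | causes) = 1 − (1−0.02)·∏(1−qᵢ) over the active causes.
P(¬spike) = 0.98·0.74·0.85 + 0.1176·0.74·0.15 + 0.196·0.26·0.85 + 0.02352·0.26·0.15 = 0.616420 + 0.013054 + 0.043316 + 0.000917 = 0.673707
The nearby quarry blast-present share is 0.043316 + 0.000917 = 0.044233.
Hence the posterior is 0.044233/0.673707 ≈ 0.066.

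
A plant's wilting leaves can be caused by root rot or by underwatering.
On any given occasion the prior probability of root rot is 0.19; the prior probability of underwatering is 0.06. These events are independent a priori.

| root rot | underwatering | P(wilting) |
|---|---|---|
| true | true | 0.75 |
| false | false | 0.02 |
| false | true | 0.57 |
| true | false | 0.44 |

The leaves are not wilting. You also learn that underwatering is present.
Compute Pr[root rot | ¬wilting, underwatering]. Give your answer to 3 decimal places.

Pr[root rot | ¬wilting, underwatering] ≈ 0.120

P(¬wilting | underwatering) = 0.43*0.81 + 0.25*0.19 = 0.348300 + 0.047500 = 0.395800
Of this, 0.047500 comes from 0.25*0.19 (the root rot=true cases).
Hence the posterior is 0.047500/0.395800 ≈ 0.120.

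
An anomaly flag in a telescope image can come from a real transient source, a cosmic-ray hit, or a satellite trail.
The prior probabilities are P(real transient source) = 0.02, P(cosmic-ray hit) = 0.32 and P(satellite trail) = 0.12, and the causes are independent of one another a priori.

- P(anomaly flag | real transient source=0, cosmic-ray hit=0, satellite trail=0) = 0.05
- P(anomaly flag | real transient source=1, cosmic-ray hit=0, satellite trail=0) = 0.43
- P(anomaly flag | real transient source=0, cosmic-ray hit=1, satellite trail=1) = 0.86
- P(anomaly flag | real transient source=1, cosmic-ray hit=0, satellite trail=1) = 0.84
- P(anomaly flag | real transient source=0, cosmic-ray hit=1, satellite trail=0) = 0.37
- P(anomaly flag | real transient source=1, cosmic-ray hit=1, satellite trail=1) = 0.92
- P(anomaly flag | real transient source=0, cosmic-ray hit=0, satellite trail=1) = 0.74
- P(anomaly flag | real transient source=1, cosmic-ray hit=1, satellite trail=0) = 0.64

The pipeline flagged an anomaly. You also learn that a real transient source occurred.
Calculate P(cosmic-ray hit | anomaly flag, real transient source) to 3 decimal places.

P(cosmic-ray hit | anomaly flag, real transient source) ≈ 0.398

Enumerate the 4 (cosmic-ray hit, satellite trail) configurations and weight by the priors:
  P(anomaly flag | real transient source) = 0.43·0.68·0.88 + 0.84·0.68·0.12 + 0.64·0.32·0.88 + 0.92·0.32·0.12
        = 0.257312 + 0.068544 + 0.180224 + 0.035328 = 0.541408
The terms with cosmic-ray hit present sum to 0.215552, so
  P(cosmic-ray hit | anomaly flag, real transient source) = 0.215552 / 0.541408 ≈ 0.398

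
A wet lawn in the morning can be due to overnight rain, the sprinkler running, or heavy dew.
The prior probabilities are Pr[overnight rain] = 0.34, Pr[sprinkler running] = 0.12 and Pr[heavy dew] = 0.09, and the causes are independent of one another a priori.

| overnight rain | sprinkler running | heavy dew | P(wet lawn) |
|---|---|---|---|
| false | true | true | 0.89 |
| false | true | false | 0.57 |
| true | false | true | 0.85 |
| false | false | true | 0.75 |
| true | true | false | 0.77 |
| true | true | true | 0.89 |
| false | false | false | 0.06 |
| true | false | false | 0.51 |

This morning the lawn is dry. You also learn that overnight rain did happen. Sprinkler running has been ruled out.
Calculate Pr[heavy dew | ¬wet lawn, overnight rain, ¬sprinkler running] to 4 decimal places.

P(¬wet lawn | overnight rain, ¬sprinkler running) = 0.49×0.91 + 0.15×0.09 = 0.445900 + 0.013500 = 0.459400
The heavy dew-present share is 0.15×0.09 = 0.013500.
So P(heavy dew | ¬wet lawn, overnight rain, ¬sprinkler running) = 0.013500/0.459400 ≈ 0.0294.

Pr[heavy dew | ¬wet lawn, overnight rain, ¬sprinkler running] ≈ 0.0294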